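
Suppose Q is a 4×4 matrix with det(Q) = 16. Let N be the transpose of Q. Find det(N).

16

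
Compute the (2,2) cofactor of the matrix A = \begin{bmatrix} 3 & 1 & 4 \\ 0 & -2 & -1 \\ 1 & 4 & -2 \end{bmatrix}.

Delete row 2 and column 2; the remaining 2×2 submatrix is [3 4; 1 -2].
Its determinant is 3·(-2) − 4·1 = -10.
The cofactor carries sign (−1)^(2+2) = +1, so C_{2,2} = +(-10) = -10.

-10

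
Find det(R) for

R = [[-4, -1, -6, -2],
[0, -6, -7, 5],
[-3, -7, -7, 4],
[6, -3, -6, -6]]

det(R) = -1398

Expand along row 2 (it has 1 zero):
  + (-6) · M_22   where M_22 = det([-4 -6 -2; -3 -7 4; 6 -6 -6]) = -420
  − (-7) · M_23   where M_23 = det([-4 -1 -2; -3 -7 4; 6 -3 -6]) = -324
  + (5) · M_24   where M_24 = det([-4 -1 -6; -3 -7 -7; 6 -3 -6]) = -330
det = (+1)·(-6)·(-420) + (-1)·(-7)·(-324) + (+1)·(5)·(-330) = -1398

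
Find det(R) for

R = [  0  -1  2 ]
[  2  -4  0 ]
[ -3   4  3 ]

det(R) = -2

Expand along column 1:
  − 2 · |-1 2; 4 3| = −2·(-3 − 8) = 22
  + (-3) · |-1 2; -4 0| = (-3)·(0 − (-8)) = -24
Sum: (22) + (-24) = -2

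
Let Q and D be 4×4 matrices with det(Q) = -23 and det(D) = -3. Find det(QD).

det(QD) = det(Q)·det(D) = (-23)·(-3) = 69

69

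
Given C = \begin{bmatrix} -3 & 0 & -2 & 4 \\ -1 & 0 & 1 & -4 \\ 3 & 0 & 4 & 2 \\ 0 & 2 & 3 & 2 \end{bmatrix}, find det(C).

-124

Expand along column 2 (it has 3 zeros):
  + (2) · M_42   where M_42 = det([-3 -2 4; -1 1 -4; 3 4 2]) = -62
det = (+1)·(2)·(-62) = -124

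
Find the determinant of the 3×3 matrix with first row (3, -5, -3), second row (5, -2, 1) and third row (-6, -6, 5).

269

Expand along row 1:
  + 3 · |-2 1; -6 5| = 3·(-10 − (-6)) = -12
  − (-5) · |5 1; -6 5| = −(-5)·(25 − (-6)) = 155
  + (-3) · |5 -2; -6 -6| = (-3)·(-30 − 12) = 126
Sum: (-12) + (155) + (126) = 269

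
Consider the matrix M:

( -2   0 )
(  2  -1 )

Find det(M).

det(M) = (-2)·(-1) − 0·2 = 2 − 0 = 2

The determinant is 2.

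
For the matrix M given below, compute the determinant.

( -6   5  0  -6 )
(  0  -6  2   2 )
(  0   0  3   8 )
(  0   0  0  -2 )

M is upper triangular, so det(M) is the product of the diagonal entries:
det = (-6) · (-6) · (3) · (-2) = -216

The determinant is -216.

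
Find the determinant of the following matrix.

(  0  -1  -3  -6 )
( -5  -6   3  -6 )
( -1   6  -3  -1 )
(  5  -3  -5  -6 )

Expand along row 1 (it has 1 zero):
  − (-1) · M_12   where M_12 = det([-5 3 -6; -1 -3 -1; 5 -5 -6]) = -218
  + (-3) · M_13   where M_13 = det([-5 -6 -6; -1 6 -1; 5 -3 -6]) = 423
  − (-6) · M_14   where M_14 = det([-5 -6 3; -1 6 -3; 5 -3 -5]) = 234
det = (-1)·(-1)·(-218) + (+1)·(-3)·(423) + (-1)·(-6)·(234) = -83

-83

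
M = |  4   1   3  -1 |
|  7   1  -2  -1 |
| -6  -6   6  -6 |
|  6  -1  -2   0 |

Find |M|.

Expand along row 4 (it has 1 zero):
  − (6) · M_41   where M_41 = det([1 3 -1; 1 -2 -1; -6 6 -6]) = 60
  + (-1) · M_42   where M_42 = det([4 3 -1; 7 -2 -1; -6 6 -6]) = 186
  − (-2) · M_43   where M_43 = det([4 1 -1; 7 1 -1; -6 -6 -6]) = 36
det = (-1)·(6)·(60) + (+1)·(-1)·(186) + (-1)·(-2)·(36) = -474

|M| = -474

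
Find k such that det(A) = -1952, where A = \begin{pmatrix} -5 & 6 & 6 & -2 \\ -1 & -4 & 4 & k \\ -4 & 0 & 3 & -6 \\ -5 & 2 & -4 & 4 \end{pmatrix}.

Expanding along the column containing k, det(A) is linear in k: det(A) = (-204)·k + (-2156).
Set (-204)·k + (-2156) = -1952  ⇒  (-204)·k = 204  ⇒  k = -1.

k = -1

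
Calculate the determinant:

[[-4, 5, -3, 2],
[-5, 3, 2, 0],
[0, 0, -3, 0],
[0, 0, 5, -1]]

The matrix is block upper-triangular with a 2×2 block and a 2×2 block on the diagonal, so its determinant equals the product of the determinants of the diagonal blocks.
det of the 2×2 block = 13
det of the 2×2 block = 3
det = (13)·(3) = 39

The determinant is 39.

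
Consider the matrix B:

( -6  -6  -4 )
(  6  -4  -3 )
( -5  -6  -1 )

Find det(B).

Expand along column 1:
  + (-6) · |-4 -3; -6 -1| = (-6)·(4 − 18) = 84
  − 6 · |-6 -4; -6 -1| = −6·(6 − 24) = 108
  + (-5) · |-6 -4; -4 -3| = (-5)·(18 − 16) = -10
Sum: (84) + (108) + (-10) = 182

The determinant is 182.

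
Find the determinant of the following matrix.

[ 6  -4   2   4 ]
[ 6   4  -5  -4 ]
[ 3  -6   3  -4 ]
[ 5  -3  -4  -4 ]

-2076

Expand along row 1:
  + (6) · M_11   where M_11 = det([4 -5 -4; -6 3 -4; -3 -4 -4]) = -184
  − (-4) · M_12   where M_12 = det([6 -5 -4; 3 3 -4; 5 -4 -4]) = -20
  + (2) · M_13   where M_13 = det([6 4 -4; 3 -6 -4; 5 -3 -4]) = -44
  − (4) · M_14   where M_14 = det([6 4 -5; 3 -6 3; 5 -3 -4]) = 201
det = (+1)·(6)·(-184) + (-1)·(-4)·(-20) + (+1)·(2)·(-44) + (-1)·(4)·(201) = -2076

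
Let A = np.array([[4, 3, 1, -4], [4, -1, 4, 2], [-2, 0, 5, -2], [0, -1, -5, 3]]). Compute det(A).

Expand along row 3 (it has 1 zero):
  + (-2) · M_31   where M_31 = det([3 1 -4; -1 4 2; -1 -5 3]) = 31
  + (5) · M_33   where M_33 = det([4 3 -4; 4 -1 2; 0 -1 3]) = -24
  − (-2) · M_34   where M_34 = det([4 3 1; 4 -1 4; 0 -1 -5]) = 92
det = (+1)·(-2)·(31) + (+1)·(5)·(-24) + (-1)·(-2)·(92) = 2

2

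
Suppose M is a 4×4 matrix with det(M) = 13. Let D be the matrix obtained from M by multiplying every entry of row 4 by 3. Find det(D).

Scaling one row by 3 multiplies the determinant by 3.
det(D) = (3)·(13) = 39

39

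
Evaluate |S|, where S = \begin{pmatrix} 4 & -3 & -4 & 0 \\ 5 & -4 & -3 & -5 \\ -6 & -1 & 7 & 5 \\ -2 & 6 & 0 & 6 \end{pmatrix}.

Expand along row 1 (it has 1 zero):
  + (4) · M_11   where M_11 = det([-4 -3 -5; -1 7 5; 6 0 6]) = -66
  − (-3) · M_12   where M_12 = det([5 -3 -5; -6 7 5; -2 0 6]) = 62
  + (-4) · M_13   where M_13 = det([5 -4 -5; -6 -1 5; -2 6 6]) = -94
det = (+1)·(4)·(-66) + (-1)·(-3)·(62) + (+1)·(-4)·(-94) = 298

298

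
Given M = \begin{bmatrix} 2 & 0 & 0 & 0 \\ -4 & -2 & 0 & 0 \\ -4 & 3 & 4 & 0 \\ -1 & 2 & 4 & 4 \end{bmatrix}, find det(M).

M is lower triangular, so det(M) is the product of the diagonal entries:
det = (2) · (-2) · (4) · (4) = -64

|M| = -64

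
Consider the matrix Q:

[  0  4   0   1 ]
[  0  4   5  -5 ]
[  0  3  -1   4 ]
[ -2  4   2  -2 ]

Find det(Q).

Expand along column 1 (it has 3 zeros):
  − (-2) · M_41   where M_41 = det([4 0 1; 4 5 -5; 3 -1 4]) = 41
det = (-1)·(-2)·(41) = 82

det(Q) = 82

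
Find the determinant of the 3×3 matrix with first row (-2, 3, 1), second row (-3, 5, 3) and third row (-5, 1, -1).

-16

Expand along column 1:
  + (-2) · |5 3; 1 -1| = (-2)·(-5 − 3) = 16
  − (-3) · |3 1; 1 -1| = −(-3)·(-3 − 1) = -12
  + (-5) · |3 1; 5 3| = (-5)·(9 − 5) = -20
Sum: (16) + (-12) + (-20) = -16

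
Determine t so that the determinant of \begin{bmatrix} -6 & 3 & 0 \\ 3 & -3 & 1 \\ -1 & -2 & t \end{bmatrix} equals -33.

Expanding along the column containing t, det(M) is linear in t: det(M) = (9)·t + (-15).
Set (9)·t + (-15) = -33  ⇒  (9)·t = -18  ⇒  t = -2.

-2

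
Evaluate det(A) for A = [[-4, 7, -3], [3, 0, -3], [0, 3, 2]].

Expand along column 1:
  + (-4) · |0 -3; 3 2| = (-4)·(0 − (-9)) = -36
  − 3 · |7 -3; 3 2| = −3·(14 − (-9)) = -69
Sum: (-36) + (-69) = -105

The determinant is -105.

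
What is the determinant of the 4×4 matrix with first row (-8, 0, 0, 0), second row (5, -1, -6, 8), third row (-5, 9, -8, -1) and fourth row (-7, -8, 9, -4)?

The determinant is 1352.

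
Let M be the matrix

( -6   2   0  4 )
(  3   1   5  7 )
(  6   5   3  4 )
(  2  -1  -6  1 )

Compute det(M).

Expand along row 1 (it has 1 zero):
  + (-6) · M_11   where M_11 = det([1 5 7; 5 3 4; -1 -6 1]) = -207
  − (2) · M_12   where M_12 = det([3 5 7; 6 3 4; 2 -6 1]) = -203
  − (4) · M_14   where M_14 = det([3 1 5; 6 5 3; 2 -1 -6]) = -119
det = (+1)·(-6)·(-207) + (-1)·(2)·(-203) + (-1)·(4)·(-119) = 2124

2124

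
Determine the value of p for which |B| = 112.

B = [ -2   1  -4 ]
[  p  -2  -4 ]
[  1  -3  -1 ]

Expanding along the row containing p, det(B) is linear in p: det(B) = (13)·p + (8).
Set (13)·p + (8) = 112  ⇒  (13)·p = 104  ⇒  p = 8.

p = 8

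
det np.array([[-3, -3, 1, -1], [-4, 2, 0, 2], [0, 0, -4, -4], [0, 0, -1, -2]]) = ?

-72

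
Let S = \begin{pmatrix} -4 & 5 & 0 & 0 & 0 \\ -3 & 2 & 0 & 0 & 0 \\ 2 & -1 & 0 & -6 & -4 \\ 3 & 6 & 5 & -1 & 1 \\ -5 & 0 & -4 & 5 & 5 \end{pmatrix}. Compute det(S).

|S| = 630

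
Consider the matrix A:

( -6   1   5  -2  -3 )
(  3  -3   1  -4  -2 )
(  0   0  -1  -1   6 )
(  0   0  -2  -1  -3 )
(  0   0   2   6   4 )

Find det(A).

A is block upper-triangular with a 2×2 block and a 3×3 block on the diagonal, so its determinant equals the product of the determinants of the diagonal blocks.
det of the 2×2 block = 15
det of the 3×3 block = -76
det = (15)·(-76) = -1140

-1140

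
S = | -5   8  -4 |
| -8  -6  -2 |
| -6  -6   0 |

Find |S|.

108

Expand along column 3:
  + (-4) · |-8 -6; -6 -6| = (-4)·(48 − 36) = -48
  − (-2) · |-5 8; -6 -6| = −(-2)·(30 − (-48)) = 156
Sum: (-48) + (156) = 108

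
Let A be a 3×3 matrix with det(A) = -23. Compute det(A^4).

det(A^4) = (det A)^4 = (-23)^4 = 279841

279841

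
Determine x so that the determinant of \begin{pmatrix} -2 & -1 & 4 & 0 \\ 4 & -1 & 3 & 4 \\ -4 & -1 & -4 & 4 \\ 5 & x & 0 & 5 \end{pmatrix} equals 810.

Expanding along the column containing x, det(A) is linear in x: det(A) = (-184)·x + (-110).
Set (-184)·x + (-110) = 810  ⇒  (-184)·x = 920  ⇒  x = -5.

x = -5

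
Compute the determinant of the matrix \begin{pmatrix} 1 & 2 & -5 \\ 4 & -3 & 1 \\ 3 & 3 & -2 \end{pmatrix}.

The determinant is -80.

Expand along row 1:
  + 1 · |-3 1; 3 -2| = 1·(6 − 3) = 3
  − 2 · |4 1; 3 -2| = −2·(-8 − 3) = 22
  + (-5) · |4 -3; 3 3| = (-5)·(12 − (-9)) = -105
Sum: (3) + (22) + (-105) = -80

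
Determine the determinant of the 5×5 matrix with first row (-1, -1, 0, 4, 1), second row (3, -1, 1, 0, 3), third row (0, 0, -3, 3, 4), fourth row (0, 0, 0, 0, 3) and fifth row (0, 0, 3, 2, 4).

The determinant is 180.

The matrix is block upper-triangular with a 2×2 block and a 3×3 block on the diagonal, so its determinant equals the product of the determinants of the diagonal blocks.
det of the 2×2 block = 4
det of the 3×3 block = 45
det = (4)·(45) = 180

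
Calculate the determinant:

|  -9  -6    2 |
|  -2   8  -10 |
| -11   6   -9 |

Expand along row 1:
  + (-9) · |8 -10; 6 -9| = (-9)·(-72 − (-60)) = 108
  − (-6) · |-2 -10; -11 -9| = −(-6)·(18 − 110) = -552
  + 2 · |-2 8; -11 6| = 2·(-12 − (-88)) = 152
Sum: (108) + (-552) + (152) = -292

-292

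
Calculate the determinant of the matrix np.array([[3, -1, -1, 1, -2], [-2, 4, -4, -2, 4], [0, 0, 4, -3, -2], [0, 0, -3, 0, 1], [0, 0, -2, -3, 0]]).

0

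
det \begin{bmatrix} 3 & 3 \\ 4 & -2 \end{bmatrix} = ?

The determinant is -18.

det = 3·(-2) − 3·4 = -6 − 12 = -18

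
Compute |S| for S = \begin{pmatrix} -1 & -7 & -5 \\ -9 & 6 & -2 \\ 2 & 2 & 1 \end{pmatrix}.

Expand along column 1:
  + (-1) · |6 -2; 2 1| = (-1)·(6 − (-4)) = -10
  − (-9) · |-7 -5; 2 1| = −(-9)·(-7 − (-10)) = 27
  + 2 · |-7 -5; 6 -2| = 2·(14 − (-30)) = 88
Sum: (-10) + (27) + (88) = 105

The determinant is 105.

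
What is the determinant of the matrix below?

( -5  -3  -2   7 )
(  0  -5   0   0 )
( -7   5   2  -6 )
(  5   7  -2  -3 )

Expand along row 2 (it has 3 zeros):
  + (-5) · M_22   where M_22 = det([-5 -2 7; -7 2 -6; 5 -2 -3]) = 220
det = (+1)·(-5)·(220) = -1100

-1100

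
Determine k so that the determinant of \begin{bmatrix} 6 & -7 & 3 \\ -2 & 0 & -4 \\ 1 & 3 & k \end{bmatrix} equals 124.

Expanding along the row containing k, det(M) is linear in k: det(M) = (-14)·k + (82).
Set (-14)·k + (82) = 124  ⇒  (-14)·k = 42  ⇒  k = -3.

k = -3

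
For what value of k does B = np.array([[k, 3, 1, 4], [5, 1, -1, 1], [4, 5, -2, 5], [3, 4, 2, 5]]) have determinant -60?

k = -8

Expanding along the column containing k, det(B) is linear in k: det(B) = (3)·k + (-36).
Set (3)·k + (-36) = -60  ⇒  (3)·k = -24  ⇒  k = -8.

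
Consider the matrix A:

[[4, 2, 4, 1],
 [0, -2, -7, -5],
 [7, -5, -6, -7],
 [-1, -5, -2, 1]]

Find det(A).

The determinant is -200.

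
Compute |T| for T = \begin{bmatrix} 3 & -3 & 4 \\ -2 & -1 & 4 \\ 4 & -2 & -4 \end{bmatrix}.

44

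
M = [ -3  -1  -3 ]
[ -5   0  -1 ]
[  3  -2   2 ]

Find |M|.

det(M) = -31

Expand along column 2:
  − (-1) · |-5 -1; 3 2| = −(-1)·(-10 − (-3)) = -7
  − (-2) · |-3 -3; -5 -1| = −(-2)·(3 − 15) = -24
Sum: (-7) + (-24) = -31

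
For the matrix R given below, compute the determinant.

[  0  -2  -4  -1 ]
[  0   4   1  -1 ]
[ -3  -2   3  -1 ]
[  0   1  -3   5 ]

The determinant is -279.

Expand along column 1 (it has 3 zeros):
  + (-3) · M_31   where M_31 = det([-2 -4 -1; 4 1 -1; 1 -3 5]) = 93
det = (+1)·(-3)·(93) = -279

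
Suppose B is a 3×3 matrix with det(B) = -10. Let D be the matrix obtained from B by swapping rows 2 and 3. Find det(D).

10

Swapping two rows multiplies the determinant by −1.
det(D) = (-1)·(-10) = 10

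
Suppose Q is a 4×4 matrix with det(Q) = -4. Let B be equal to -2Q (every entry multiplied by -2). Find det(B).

For a 4×4 matrix, det(-2Q) = (-2)^4·det(Q) = 16·det(Q).
det(B) = (16)·(-4) = -64

|B| = -64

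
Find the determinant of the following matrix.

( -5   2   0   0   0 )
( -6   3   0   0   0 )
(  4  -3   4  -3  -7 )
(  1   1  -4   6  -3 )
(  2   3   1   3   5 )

-693

The matrix is block lower-triangular with a 2×2 block and a 3×3 block on the diagonal, so its determinant equals the product of the determinants of the diagonal blocks.
det of the 2×2 block = -3
det of the 3×3 block = 231
det = (-3)·(231) = -693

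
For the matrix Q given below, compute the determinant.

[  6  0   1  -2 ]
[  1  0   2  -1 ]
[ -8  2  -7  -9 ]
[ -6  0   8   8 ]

Expand along column 2 (it has 3 zeros):
  − (2) · M_32   where M_32 = det([6 1 -2; 1 2 -1; -6 8 8]) = 102
det = (-1)·(2)·(102) = -204

The determinant is -204.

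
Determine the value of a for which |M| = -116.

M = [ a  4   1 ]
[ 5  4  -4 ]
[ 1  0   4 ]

Expanding along the row containing a, det(M) is linear in a: det(M) = (16)·a + (-100).
Set (16)·a + (-100) = -116  ⇒  (16)·a = -16  ⇒  a = -1.

-1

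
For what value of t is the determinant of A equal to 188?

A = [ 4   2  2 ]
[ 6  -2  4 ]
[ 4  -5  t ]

Expanding along the row containing t, det(A) is linear in t: det(A) = (-20)·t + (68).
Set (-20)·t + (68) = 188  ⇒  (-20)·t = 120  ⇒  t = -6.

t = -6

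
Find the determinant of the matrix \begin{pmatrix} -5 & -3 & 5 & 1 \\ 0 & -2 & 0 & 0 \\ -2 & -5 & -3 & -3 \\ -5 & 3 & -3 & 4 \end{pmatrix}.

-422

Expand along row 2 (it has 3 zeros):
  + (-2) · M_22   where M_22 = det([-5 5 1; -2 -3 -3; -5 -3 4]) = 211
det = (+1)·(-2)·(211) = -422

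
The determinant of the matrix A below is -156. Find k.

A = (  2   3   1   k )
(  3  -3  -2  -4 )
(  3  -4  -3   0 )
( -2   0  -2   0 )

Expanding along the row containing k, det(A) is linear in k: det(A) = (-4)·k + (-176).
Set (-4)·k + (-176) = -156  ⇒  (-4)·k = 20  ⇒  k = -5.

k = -5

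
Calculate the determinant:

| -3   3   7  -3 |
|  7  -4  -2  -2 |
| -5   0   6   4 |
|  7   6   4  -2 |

Expand along row 3 (it has 1 zero):
  + (-5) · M_31   where M_31 = det([3 7 -3; -4 -2 -2; 6 4 -2]) = -92
  + (6) · M_33   where M_33 = det([-3 3 -3; 7 -4 -2; 7 6 -2]) = -270
  − (4) · M_34   where M_34 = det([-3 3 7; 7 -4 -2; 7 6 4]) = 376
det = (+1)·(-5)·(-92) + (+1)·(6)·(-270) + (-1)·(4)·(376) = -2664

-2664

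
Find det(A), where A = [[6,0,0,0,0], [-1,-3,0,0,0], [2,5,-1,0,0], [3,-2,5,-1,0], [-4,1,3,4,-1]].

18

A is lower triangular, so det(A) is the product of the diagonal entries:
det = (6) · (-3) · (-1) · (-1) · (-1) = 18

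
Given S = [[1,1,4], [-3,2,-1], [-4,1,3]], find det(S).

Expand along row 1:
  + 1 · |2 -1; 1 3| = 1·(6 − (-1)) = 7
  − 1 · |-3 -1; -4 3| = −1·(-9 − 4) = 13
  + 4 · |-3 2; -4 1| = 4·(-3 − (-8)) = 20
Sum: (7) + (13) + (20) = 40

40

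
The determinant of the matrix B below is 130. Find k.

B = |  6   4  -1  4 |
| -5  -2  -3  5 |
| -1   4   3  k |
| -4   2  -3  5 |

k = -9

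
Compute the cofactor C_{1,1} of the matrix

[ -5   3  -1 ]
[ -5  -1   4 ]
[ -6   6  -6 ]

Delete row 1 and column 1; the remaining 2×2 submatrix is [-1 4; 6 -6].
Its determinant is (-1)·(-6) − 4·6 = -18.
The cofactor carries sign (−1)^(1+1) = +1, so C_{1,1} = +(-18) = -18.

-18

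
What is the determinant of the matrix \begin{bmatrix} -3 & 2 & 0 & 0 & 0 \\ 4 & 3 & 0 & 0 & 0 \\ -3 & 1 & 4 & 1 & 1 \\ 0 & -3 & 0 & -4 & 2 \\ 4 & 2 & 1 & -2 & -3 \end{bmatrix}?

-1190

The matrix is block lower-triangular with a 2×2 block and a 3×3 block on the diagonal, so its determinant equals the product of the determinants of the diagonal blocks.
det of the 2×2 block = -17
det of the 3×3 block = 70
det = (-17)·(70) = -1190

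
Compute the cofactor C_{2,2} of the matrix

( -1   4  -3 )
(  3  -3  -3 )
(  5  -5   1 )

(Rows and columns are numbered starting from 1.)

14

Delete row 2 and column 2; the remaining 2×2 submatrix is [-1 -3; 5 1].
Its determinant is (-1)·1 − (-3)·5 = 14.
The cofactor carries sign (−1)^(2+2) = +1, so C_{2,2} = +(14) = 14.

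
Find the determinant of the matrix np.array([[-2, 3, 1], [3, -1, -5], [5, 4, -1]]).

-91

Expand along column 1:
  + (-2) · |-1 -5; 4 -1| = (-2)·(1 − (-20)) = -42
  − 3 · |3 1; 4 -1| = −3·(-3 − 4) = 21
  + 5 · |3 1; -1 -5| = 5·(-15 − (-1)) = -70
Sum: (-42) + (21) + (-70) = -91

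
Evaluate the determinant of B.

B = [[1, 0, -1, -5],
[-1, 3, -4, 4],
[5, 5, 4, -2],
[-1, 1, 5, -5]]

-922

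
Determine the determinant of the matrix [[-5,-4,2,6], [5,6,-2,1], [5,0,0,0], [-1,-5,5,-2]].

690

Expand along row 3 (it has 3 zeros):
  + (5) · M_31   where M_31 = det([-4 2 6; 6 -2 1; -5 5 -2]) = 138
det = (+1)·(5)·(138) = 690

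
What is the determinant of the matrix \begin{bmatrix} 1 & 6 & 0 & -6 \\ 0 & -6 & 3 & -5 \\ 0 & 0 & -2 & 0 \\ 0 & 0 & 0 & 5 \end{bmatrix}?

The matrix is upper triangular, so the determinant is the product of the diagonal entries:
det = (1) · (-6) · (-2) · (5) = 60

60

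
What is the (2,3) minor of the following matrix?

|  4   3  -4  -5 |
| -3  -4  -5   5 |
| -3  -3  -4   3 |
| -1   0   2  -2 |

Delete row 2 and column 3; the remaining 3×3 submatrix is [4 3 -5; -3 -3 3; -1 0 -2].
Its determinant is 12.

The minor is 12.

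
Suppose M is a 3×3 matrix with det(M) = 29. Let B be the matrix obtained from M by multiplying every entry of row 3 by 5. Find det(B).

145

Scaling one row by 5 multiplies the determinant by 5.
det(B) = (5)·(29) = 145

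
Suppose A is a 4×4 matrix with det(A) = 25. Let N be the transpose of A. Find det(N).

det(Aᵀ) = det(A).
det(N) = (1)·(25) = 25

det(N) = 25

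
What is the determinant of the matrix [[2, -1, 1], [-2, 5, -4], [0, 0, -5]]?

The determinant is -40.

Expand along row 3:
  + (-5) · |2 -1; -2 5| = (-5)·(10 − 2) = -40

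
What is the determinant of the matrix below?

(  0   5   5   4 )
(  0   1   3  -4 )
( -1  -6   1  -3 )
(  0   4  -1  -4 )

192

Expand along column 1 (it has 3 zeros):
  + (-1) · M_31   where M_31 = det([5 5 4; 1 3 -4; 4 -1 -4]) = -192
det = (+1)·(-1)·(-192) = 192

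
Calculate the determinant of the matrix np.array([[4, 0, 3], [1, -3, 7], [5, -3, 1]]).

108

Expand along column 2:
  + (-3) · |4 3; 5 1| = (-3)·(4 − 15) = 33
  − (-3) · |4 3; 1 7| = −(-3)·(28 − 3) = 75
Sum: (33) + (75) = 108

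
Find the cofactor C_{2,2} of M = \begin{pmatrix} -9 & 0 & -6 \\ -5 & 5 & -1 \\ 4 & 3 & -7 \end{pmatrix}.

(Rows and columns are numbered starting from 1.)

87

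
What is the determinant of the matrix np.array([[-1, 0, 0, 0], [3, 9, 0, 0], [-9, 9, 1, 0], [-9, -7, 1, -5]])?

45

The matrix is lower triangular, so the determinant is the product of the diagonal entries:
det = (-1) · (9) · (1) · (-5) = 45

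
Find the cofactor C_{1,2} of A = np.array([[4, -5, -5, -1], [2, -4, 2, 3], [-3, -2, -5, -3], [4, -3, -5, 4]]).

-35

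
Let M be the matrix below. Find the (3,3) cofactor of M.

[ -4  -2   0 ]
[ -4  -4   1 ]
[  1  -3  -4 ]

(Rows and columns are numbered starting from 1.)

Delete row 3 and column 3; the remaining 2×2 submatrix is [-4 -2; -4 -4].
Its determinant is (-4)·(-4) − (-2)·(-4) = 8.
The cofactor carries sign (−1)^(3+3) = +1, so C_{3,3} = +(8) = 8.

8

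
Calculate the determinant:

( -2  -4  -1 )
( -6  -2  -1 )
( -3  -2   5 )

The determinant is -114.

Expand along row 1:
  + (-2) · |-2 -1; -2 5| = (-2)·(-10 − 2) = 24
  − (-4) · |-6 -1; -3 5| = −(-4)·(-30 − 3) = -132
  + (-1) · |-6 -2; -3 -2| = (-1)·(12 − 6) = -6
Sum: (24) + (-132) + (-6) = -114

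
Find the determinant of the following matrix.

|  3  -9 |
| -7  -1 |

The determinant is -66.

det = 3·(-1) − (-9)·(-7) = -3 − 63 = -66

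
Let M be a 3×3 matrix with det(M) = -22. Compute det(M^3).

-10648

det(M^3) = (det M)^3 = (-22)^3 = -10648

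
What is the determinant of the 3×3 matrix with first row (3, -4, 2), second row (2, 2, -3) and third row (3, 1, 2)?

Expand along row 1:
  + 3 · |2 -3; 1 2| = 3·(4 − (-3)) = 21
  − (-4) · |2 -3; 3 2| = −(-4)·(4 − (-9)) = 52
  + 2 · |2 2; 3 1| = 2·(2 − 6) = -8
Sum: (21) + (52) + (-8) = 65

65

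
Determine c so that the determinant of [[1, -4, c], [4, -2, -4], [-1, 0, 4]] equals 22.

Expanding along the row containing c, det(A) is linear in c: det(A) = (-2)·c + (40).
Set (-2)·c + (40) = 22  ⇒  (-2)·c = -18  ⇒  c = 9.

c = 9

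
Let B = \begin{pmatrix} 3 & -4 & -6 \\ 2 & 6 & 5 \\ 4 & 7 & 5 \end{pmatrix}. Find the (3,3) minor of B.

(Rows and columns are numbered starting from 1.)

Delete row 3 and column 3; the remaining 2×2 submatrix is [3 -4; 2 6].
Its determinant is 3·6 − (-4)·2 = 26.

The minor is 26.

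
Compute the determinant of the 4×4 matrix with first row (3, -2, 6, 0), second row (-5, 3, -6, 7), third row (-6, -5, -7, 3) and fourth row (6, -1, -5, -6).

Expand along row 1 (it has 1 zero):
  + (3) · M_11   where M_11 = det([3 -6 7; -5 -7 3; -1 -5 -6]) = 495
  − (-2) · M_12   where M_12 = det([-5 -6 7; -6 -7 3; 6 -5 -6]) = 327
  + (6) · M_13   where M_13 = det([-5 3 7; -6 -5 3; 6 -1 -6]) = 33
det = (+1)·(3)·(495) + (-1)·(-2)·(327) + (+1)·(6)·(33) = 2337

2337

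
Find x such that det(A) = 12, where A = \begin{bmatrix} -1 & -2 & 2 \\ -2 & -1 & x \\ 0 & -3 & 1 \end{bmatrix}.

Expanding along the column containing x, det(A) is linear in x: det(A) = (-3)·x + (9).
Set (-3)·x + (9) = 12  ⇒  (-3)·x = 3  ⇒  x = -1.

-1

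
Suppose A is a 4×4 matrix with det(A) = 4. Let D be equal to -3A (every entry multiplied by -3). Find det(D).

For a 4×4 matrix, det(-3A) = (-3)^4·det(A) = 81·det(A).
det(D) = (81)·(4) = 324

324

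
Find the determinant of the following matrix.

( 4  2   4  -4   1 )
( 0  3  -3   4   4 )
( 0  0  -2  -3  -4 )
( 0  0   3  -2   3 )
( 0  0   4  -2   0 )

-672

The matrix is block upper-triangular with a 2×2 block and a 3×3 block on the diagonal, so its determinant equals the product of the determinants of the diagonal blocks.
det of the 2×2 block = 12
det of the 3×3 block = -56
det = (12)·(-56) = -672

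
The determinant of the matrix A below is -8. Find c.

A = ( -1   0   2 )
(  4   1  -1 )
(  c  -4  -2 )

-9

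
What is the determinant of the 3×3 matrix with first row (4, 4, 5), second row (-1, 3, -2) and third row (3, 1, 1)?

Expand along column 1:
  + 4 · |3 -2; 1 1| = 4·(3 − (-2)) = 20
  − (-1) · |4 5; 1 1| = −(-1)·(4 − 5) = -1
  + 3 · |4 5; 3 -2| = 3·(-8 − 15) = -69
Sum: (20) + (-1) + (-69) = -50

-50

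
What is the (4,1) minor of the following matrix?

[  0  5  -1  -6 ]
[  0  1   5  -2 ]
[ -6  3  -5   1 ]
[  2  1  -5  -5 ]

Delete row 4 and column 1; the remaining 3×3 submatrix is [5 -1 -6; 1 5 -2; 3 -5 1].
Its determinant is 102.

102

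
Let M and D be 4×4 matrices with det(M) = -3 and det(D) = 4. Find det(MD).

det(MD) = det(M)·det(D) = (-3)·(4) = -12

-12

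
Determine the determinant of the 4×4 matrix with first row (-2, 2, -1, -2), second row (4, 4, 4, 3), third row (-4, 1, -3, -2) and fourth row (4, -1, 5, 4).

The determinant is 60.

Expand along row 1:
  + (-2) · M_11   where M_11 = det([4 4 3; 1 -3 -2; -1 5 4]) = -10
  − (2) · M_12   where M_12 = det([4 4 3; -4 -3 -2; 4 5 4]) = 0
  + (-1) · M_13   where M_13 = det([4 4 3; -4 1 -2; 4 -1 4]) = 40
  − (-2) · M_14   where M_14 = det([4 4 4; -4 1 -3; 4 -1 5]) = 40
det = (+1)·(-2)·(-10) + (-1)·(2)·(0) + (+1)·(-1)·(40) + (-1)·(-2)·(40) = 60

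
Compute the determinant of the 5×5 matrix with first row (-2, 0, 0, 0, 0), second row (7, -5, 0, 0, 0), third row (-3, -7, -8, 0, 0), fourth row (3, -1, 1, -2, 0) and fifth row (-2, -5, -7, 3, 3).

The matrix is lower triangular, so the determinant is the product of the diagonal entries:
det = (-2) · (-5) · (-8) · (-2) · (3) = 480

480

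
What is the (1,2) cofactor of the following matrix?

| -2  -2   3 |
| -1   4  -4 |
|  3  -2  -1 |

-13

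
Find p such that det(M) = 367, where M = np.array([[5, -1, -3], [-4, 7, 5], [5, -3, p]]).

Expanding along the column containing p, det(M) is linear in p: det(M) = (31)·p + (119).
Set (31)·p + (119) = 367  ⇒  (31)·p = 248  ⇒  p = 8.

p = 8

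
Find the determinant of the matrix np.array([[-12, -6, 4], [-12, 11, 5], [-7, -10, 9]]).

The determinant is -1438.

Expand along column 1:
  + (-12) · |11 5; -10 9| = (-12)·(99 − (-50)) = -1788
  − (-12) · |-6 4; -10 9| = −(-12)·(-54 − (-40)) = -168
  + (-7) · |-6 4; 11 5| = (-7)·(-30 − 44) = 518
Sum: (-1788) + (-168) + (518) = -1438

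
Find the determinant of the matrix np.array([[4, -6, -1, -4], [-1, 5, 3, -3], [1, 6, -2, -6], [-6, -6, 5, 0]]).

Expand along row 4 (it has 1 zero):
  − (-6) · M_41   where M_41 = det([-6 -1 -4; 5 3 -3; 6 -2 -6]) = 244
  + (-6) · M_42   where M_42 = det([4 -1 -4; -1 3 -3; 1 -2 -6]) = -83
  − (5) · M_43   where M_43 = det([4 -6 -4; -1 5 -3; 1 6 -6]) = 50
det = (-1)·(-6)·(244) + (+1)·(-6)·(-83) + (-1)·(5)·(50) = 1712

1712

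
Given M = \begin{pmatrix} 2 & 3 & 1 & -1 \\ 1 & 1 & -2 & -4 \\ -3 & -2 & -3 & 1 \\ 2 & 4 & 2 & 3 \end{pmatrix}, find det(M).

det(M) = 30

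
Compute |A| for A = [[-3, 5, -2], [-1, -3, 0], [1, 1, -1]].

Expand along column 3:
  + (-2) · |-1 -3; 1 1| = (-2)·(-1 − (-3)) = -4
  + (-1) · |-3 5; -1 -3| = (-1)·(9 − (-5)) = -14
Sum: (-4) + (-14) = -18

det(A) = -18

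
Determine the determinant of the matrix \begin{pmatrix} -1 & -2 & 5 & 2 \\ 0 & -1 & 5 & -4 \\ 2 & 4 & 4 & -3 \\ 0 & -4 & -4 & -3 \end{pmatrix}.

206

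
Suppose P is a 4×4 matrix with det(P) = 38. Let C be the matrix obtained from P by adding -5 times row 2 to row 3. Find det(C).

38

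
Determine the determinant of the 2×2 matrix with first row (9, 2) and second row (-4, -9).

The determinant is -73.

det = 9·(-9) − 2·(-4) = -81 − (-8) = -73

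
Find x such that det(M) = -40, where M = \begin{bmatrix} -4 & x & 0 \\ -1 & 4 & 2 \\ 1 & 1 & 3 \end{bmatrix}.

x = 0

Expanding along the row containing x, det(M) is linear in x: det(M) = (5)·x + (-40).
Set (5)·x + (-40) = -40  ⇒  (5)·x = 0  ⇒  x = 0.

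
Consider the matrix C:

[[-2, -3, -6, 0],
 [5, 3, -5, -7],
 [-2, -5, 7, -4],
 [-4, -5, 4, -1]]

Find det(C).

Expand along row 1 (it has 1 zero):
  + (-2) · M_11   where M_11 = det([3 -5 -7; -5 7 -4; -5 4 -1]) = -153
  − (-3) · M_12   where M_12 = det([5 -5 -7; -2 7 -4; -4 4 -1]) = -165
  + (-6) · M_13   where M_13 = det([5 3 -7; -2 -5 -4; -4 -5 -1]) = 37
det = (+1)·(-2)·(-153) + (-1)·(-3)·(-165) + (+1)·(-6)·(37) = -411

|C| = -411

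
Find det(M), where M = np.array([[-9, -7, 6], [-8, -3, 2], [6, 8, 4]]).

Expand along row 1:
  + (-9) · |-3 2; 8 4| = (-9)·(-12 − 16) = 252
  − (-7) · |-8 2; 6 4| = −(-7)·(-32 − 12) = -308
  + 6 · |-8 -3; 6 8| = 6·(-64 − (-18)) = -276
Sum: (252) + (-308) + (-276) = -332

-332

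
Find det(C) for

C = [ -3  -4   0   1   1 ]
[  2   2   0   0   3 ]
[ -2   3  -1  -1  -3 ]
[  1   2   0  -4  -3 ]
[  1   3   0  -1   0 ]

Expand along column 3 (it has 4 zeros):
  + (-1) · M_33   where M_33 = det([-3 -4 1 1; 2 2 0 3; 1 2 -4 -3; 1 3 -1 0]) = -59
det = (+1)·(-1)·(-59) = 59

59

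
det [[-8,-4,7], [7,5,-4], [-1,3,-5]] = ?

130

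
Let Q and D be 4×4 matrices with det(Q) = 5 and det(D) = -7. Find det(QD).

det(QD) = -35

det(QD) = det(Q)·det(D) = (5)·(-7) = -35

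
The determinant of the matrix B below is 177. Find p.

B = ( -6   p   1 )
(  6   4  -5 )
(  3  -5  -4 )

-3

Expanding along the column containing p, det(B) is linear in p: det(B) = (9)·p + (204).
Set (9)·p + (204) = 177  ⇒  (9)·p = -27  ⇒  p = -3.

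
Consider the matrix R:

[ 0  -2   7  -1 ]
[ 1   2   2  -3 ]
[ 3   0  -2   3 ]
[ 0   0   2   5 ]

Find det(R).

Expand along row 4 (it has 2 zeros):
  − (2) · M_43   where M_43 = det([0 -2 -1; 1 2 -3; 3 0 3]) = 30
  + (5) · M_44   where M_44 = det([0 -2 7; 1 2 2; 3 0 -2]) = -58
det = (-1)·(2)·(30) + (+1)·(5)·(-58) = -350

det(R) = -350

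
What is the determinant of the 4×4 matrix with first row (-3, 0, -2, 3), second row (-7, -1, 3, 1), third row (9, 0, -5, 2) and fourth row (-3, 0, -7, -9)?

561

Expand along column 2 (it has 3 zeros):
  + (-1) · M_22   where M_22 = det([-3 -2 3; 9 -5 2; -3 -7 -9]) = -561
det = (+1)·(-1)·(-561) = 561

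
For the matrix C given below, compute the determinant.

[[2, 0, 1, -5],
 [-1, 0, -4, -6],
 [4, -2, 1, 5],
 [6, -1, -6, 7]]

|C| = -492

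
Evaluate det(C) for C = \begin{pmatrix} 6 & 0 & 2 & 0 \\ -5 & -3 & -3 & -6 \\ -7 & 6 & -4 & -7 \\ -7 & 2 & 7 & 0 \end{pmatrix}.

det(C) = -3200

Expand along row 1 (it has 2 zeros):
  + (6) · M_11   where M_11 = det([-3 -3 -6; 6 -4 -7; 2 7 0]) = -405
  + (2) · M_13   where M_13 = det([-5 -3 -6; -7 6 -7; -7 2 0]) = -385
det = (+1)·(6)·(-405) + (+1)·(2)·(-385) = -3200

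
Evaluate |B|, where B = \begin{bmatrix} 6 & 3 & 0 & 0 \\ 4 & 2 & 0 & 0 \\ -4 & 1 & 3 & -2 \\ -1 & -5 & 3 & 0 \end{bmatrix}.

det(B) = 0

B is block lower-triangular with a 2×2 block and a 2×2 block on the diagonal, so its determinant equals the product of the determinants of the diagonal blocks.
det of the 2×2 block = 0
det of the 2×2 block = 6
det = (0)·(6) = 0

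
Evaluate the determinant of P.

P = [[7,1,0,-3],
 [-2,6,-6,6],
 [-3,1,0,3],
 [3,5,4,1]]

Expand along column 3 (it has 2 zeros):
  − (-6) · M_23   where M_23 = det([7 1 -3; -3 1 3; 3 5 1]) = -32
  − (4) · M_43   where M_43 = det([7 1 -3; -2 6 6; -3 1 3]) = 24
det = (-1)·(-6)·(-32) + (-1)·(4)·(24) = -288

The determinant is -288.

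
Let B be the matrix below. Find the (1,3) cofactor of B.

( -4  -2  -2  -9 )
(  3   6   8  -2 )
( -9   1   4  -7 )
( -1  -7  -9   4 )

Delete row 1 and column 3; the remaining 3×3 submatrix is [3 6 -2; -9 1 -7; -1 -7 4].
Its determinant is -5.
The cofactor carries sign (−1)^(1+3) = +1, so C_{1,3} = +(-5) = -5.

-5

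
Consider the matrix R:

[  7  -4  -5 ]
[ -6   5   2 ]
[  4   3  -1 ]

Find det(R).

Expand along row 1:
  + 7 · |5 2; 3 -1| = 7·(-5 − 6) = -77
  − (-4) · |-6 2; 4 -1| = −(-4)·(6 − 8) = -8
  + (-5) · |-6 5; 4 3| = (-5)·(-18 − 20) = 190
Sum: (-77) + (-8) + (190) = 105

det(R) = 105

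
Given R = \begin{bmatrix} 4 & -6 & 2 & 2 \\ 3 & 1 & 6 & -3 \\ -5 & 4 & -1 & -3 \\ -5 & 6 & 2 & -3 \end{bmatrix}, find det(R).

258

Expand along row 1:
  + (4) · M_11   where M_11 = det([1 6 -3; 4 -1 -3; 6 2 -3]) = -69
  − (-6) · M_12   where M_12 = det([3 6 -3; -5 -1 -3; -5 2 -3]) = 72
  + (2) · M_13   where M_13 = det([3 1 -3; -5 4 -3; -5 6 -3]) = 48
  − (2) · M_14   where M_14 = det([3 1 6; -5 4 -1; -5 6 2]) = -3
det = (+1)·(4)·(-69) + (-1)·(-6)·(72) + (+1)·(2)·(48) + (-1)·(2)·(-3) = 258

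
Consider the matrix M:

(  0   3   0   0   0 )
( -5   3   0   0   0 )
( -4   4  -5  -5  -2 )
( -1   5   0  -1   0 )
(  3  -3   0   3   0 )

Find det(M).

0

M is block lower-triangular with a 2×2 block and a 3×3 block on the diagonal, so its determinant equals the product of the determinants of the diagonal blocks.
det of the 2×2 block = 15
det of the 3×3 block = 0
det = (15)·(0) = 0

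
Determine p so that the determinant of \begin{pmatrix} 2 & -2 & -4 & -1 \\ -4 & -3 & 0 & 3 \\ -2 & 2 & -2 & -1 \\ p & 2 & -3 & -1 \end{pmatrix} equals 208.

Expanding along the column containing p, det(A) is linear in p: det(A) = (30)·p + (88).
Set (30)·p + (88) = 208  ⇒  (30)·p = 120  ⇒  p = 4.

4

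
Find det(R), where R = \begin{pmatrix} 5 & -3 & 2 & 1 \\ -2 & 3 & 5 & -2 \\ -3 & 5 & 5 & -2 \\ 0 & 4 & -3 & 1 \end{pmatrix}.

38

Expand along row 4 (it has 1 zero):
  + (4) · M_42   where M_42 = det([5 2 1; -2 5 -2; -3 5 -2]) = 9
  − (-3) · M_43   where M_43 = det([5 -3 1; -2 3 -2; -3 5 -2]) = 13
  + (1) · M_44   where M_44 = det([5 -3 2; -2 3 5; -3 5 5]) = -37
det = (+1)·(4)·(9) + (-1)·(-3)·(13) + (+1)·(1)·(-37) = 38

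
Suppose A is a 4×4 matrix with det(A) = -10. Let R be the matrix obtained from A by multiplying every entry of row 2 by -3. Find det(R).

Scaling one row by -3 multiplies the determinant by -3.
det(R) = (-3)·(-10) = 30

det(R) = 30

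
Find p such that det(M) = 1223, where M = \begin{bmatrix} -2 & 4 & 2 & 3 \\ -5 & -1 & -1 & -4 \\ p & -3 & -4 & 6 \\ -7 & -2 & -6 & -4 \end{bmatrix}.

Expanding along the row containing p, det(M) is linear in p: det(M) = (-60)·p + (743).
Set (-60)·p + (743) = 1223  ⇒  (-60)·p = 480  ⇒  p = -8.

-8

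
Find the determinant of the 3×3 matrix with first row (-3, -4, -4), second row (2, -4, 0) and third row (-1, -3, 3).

The determinant is 100.

Expand along column 3:
  + (-4) · |2 -4; -1 -3| = (-4)·(-6 − 4) = 40
  + 3 · |-3 -4; 2 -4| = 3·(12 − (-8)) = 60
Sum: (40) + (60) = 100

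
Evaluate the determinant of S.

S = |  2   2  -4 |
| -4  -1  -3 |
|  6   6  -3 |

det(S) = 54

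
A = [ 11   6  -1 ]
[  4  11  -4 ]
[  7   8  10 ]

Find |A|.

Expand along column 1:
  + 11 · |11 -4; 8 10| = 11·(110 − (-32)) = 1562
  − 4 · |6 -1; 8 10| = −4·(60 − (-8)) = -272
  + 7 · |6 -1; 11 -4| = 7·(-24 − (-11)) = -91
Sum: (1562) + (-272) + (-91) = 1199

|A| = 1199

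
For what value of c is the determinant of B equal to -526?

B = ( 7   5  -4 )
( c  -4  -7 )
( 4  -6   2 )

2

Expanding along the column containing c, det(B) is linear in c: det(B) = (14)·c + (-554).
Set (14)·c + (-554) = -526  ⇒  (14)·c = 28  ⇒  c = 2.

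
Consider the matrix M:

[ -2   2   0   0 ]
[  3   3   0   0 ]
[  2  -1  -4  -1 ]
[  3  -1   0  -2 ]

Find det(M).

M is block lower-triangular with a 2×2 block and a 2×2 block on the diagonal, so its determinant equals the product of the determinants of the diagonal blocks.
det of the 2×2 block = -12
det of the 2×2 block = 8
det = (-12)·(8) = -96

|M| = -96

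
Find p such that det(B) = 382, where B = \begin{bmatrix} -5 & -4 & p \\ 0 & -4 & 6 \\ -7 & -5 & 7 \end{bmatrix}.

-8

Expanding along the column containing p, det(B) is linear in p: det(B) = (-28)·p + (158).
Set (-28)·p + (158) = 382  ⇒  (-28)·p = 224  ⇒  p = -8.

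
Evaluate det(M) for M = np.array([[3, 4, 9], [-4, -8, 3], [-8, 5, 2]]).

Expand along row 1:
  + 3 · |-8 3; 5 2| = 3·(-16 − 15) = -93
  − 4 · |-4 3; -8 2| = −4·(-8 − (-24)) = -64
  + 9 · |-4 -8; -8 5| = 9·(-20 − 64) = -756
Sum: (-93) + (-64) + (-756) = -913

|M| = -913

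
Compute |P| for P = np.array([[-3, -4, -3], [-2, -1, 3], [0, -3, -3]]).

-30

Expand along row 3:
  − (-3) · |-3 -3; -2 3| = −(-3)·(-9 − 6) = -45
  + (-3) · |-3 -4; -2 -1| = (-3)·(3 − 8) = 15
Sum: (-45) + (15) = -30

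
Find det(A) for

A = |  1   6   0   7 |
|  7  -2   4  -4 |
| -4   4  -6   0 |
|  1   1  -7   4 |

|A| = 2338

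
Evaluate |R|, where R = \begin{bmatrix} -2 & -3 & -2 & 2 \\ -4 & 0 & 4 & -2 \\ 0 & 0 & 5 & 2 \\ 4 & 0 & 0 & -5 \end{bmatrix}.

Expand along column 2 (it has 3 zeros):
  − (-3) · M_12   where M_12 = det([-4 4 -2; 0 5 2; 4 0 -5]) = 172
det = (-1)·(-3)·(172) = 516

|R| = 516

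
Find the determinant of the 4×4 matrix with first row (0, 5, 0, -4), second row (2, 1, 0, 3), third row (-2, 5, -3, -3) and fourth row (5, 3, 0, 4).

-93

Expand along column 3 (it has 3 zeros):
  + (-3) · M_33   where M_33 = det([0 5 -4; 2 1 3; 5 3 4]) = 31
det = (+1)·(-3)·(31) = -93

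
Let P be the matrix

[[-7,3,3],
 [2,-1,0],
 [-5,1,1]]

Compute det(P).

Expand along column 3:
  + 3 · |2 -1; -5 1| = 3·(2 − 5) = -9
  + 1 · |-7 3; 2 -1| = 1·(7 − 6) = 1
Sum: (-9) + (1) = -8

-8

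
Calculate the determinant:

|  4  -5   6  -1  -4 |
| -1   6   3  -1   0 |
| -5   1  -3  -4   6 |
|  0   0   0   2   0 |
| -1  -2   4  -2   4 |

868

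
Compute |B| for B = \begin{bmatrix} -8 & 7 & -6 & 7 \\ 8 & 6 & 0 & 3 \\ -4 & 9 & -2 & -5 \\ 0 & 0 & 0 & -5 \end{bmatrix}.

Expand along row 4 (it has 3 zeros):
  + (-5) · M_44   where M_44 = det([-8 7 -6; 8 6 0; -4 9 -2]) = -368
det = (+1)·(-5)·(-368) = 1840

1840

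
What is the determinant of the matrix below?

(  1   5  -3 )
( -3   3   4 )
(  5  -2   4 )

207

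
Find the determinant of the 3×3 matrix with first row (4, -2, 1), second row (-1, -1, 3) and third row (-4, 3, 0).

-19

Expand along row 3:
  + (-4) · |-2 1; -1 3| = (-4)·(-6 − (-1)) = 20
  − 3 · |4 1; -1 3| = −3·(12 − (-1)) = -39
Sum: (20) + (-39) = -19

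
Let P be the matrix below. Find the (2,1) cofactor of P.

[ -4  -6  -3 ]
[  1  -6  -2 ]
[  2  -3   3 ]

Delete row 2 and column 1; the remaining 2×2 submatrix is [-6 -3; -3 3].
Its determinant is (-6)·3 − (-3)·(-3) = -27.
The cofactor carries sign (−1)^(2+1) = −1, so C_{2,1} = −(-27) = 27.

The cofactor is 27.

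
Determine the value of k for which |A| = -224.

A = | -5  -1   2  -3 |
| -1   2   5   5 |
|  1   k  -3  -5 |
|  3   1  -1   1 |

k = 9

Expanding along the row containing k, det(A) is linear in k: det(A) = (-24)·k + (-8).
Set (-24)·k + (-8) = -224  ⇒  (-24)·k = -216  ⇒  k = 9.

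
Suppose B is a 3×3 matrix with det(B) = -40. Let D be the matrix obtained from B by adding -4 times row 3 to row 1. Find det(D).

-40

Adding a multiple of one row to another leaves the determinant unchanged.
det(D) = (1)·(-40) = -40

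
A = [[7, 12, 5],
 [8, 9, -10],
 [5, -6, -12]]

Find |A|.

|A| = -1089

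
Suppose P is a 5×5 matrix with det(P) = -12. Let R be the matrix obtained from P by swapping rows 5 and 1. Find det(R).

Swapping two rows multiplies the determinant by −1.
det(R) = (-1)·(-12) = 12

12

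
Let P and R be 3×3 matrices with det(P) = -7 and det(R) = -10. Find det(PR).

det(PR) = det(P)·det(R) = (-7)·(-10) = 70

70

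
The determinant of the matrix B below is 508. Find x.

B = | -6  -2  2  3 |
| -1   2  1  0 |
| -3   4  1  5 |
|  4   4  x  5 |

Expanding along the row containing x, det(B) is linear in x: det(B) = (64)·x + (188).
Set (64)·x + (188) = 508  ⇒  (64)·x = 320  ⇒  x = 5.

x = 5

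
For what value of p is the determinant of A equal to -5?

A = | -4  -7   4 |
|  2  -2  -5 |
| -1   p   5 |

Expanding along the column containing p, det(A) is linear in p: det(A) = (-12)·p + (67).
Set (-12)·p + (67) = -5  ⇒  (-12)·p = -72  ⇒  p = 6.

p = 6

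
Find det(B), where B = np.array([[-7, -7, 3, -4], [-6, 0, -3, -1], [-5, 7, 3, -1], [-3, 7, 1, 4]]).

-1974

Expand along row 2 (it has 1 zero):
  − (-6) · M_21   where M_21 = det([-7 3 -4; 7 3 -1; 7 1 4]) = -140
  − (-3) · M_23   where M_23 = det([-7 -7 -4; -5 7 -1; -3 7 4]) = -350
  + (-1) · M_24   where M_24 = det([-7 -7 3; -5 7 3; -3 7 1]) = 84
det = (-1)·(-6)·(-140) + (-1)·(-3)·(-350) + (+1)·(-1)·(84) = -1974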